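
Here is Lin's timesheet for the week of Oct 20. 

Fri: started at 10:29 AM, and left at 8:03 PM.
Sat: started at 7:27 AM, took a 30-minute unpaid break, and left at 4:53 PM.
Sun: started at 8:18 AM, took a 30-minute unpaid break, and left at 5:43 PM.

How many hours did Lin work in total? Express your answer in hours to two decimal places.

Fri: 10:29 AM–8:03 PM = 9 h 34 min
Sat: 7:27 AM–4:53 PM = 9 h 26 min; less 30 min break → 8 h 56 min
Sun: 8:18 AM–5:43 PM = 9 h 25 min; less 30 min break → 8 h 55 min
Total: 9 h 34 min + 8 h 56 min + 8 h 55 min = 27 h 25 min.

27.42 hours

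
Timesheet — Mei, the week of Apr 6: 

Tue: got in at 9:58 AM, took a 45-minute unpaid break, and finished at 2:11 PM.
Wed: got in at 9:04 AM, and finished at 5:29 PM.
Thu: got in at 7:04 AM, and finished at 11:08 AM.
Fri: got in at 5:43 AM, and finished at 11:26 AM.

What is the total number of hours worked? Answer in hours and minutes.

Tue: 9:58 AM–2:11 PM = 4 h 13 min; less 45 min break → 3 h 28 min
Wed: 9:04 AM–5:29 PM = 8 h 25 min
Thu: 7:04 AM–11:08 AM = 4 h 4 min
Fri: 5:43 AM–11:26 AM = 5 h 43 min
Total: 3 h 28 min + 8 h 25 min + 4 h 4 min + 5 h 43 min = 21 h 40 min.

21 h 40 min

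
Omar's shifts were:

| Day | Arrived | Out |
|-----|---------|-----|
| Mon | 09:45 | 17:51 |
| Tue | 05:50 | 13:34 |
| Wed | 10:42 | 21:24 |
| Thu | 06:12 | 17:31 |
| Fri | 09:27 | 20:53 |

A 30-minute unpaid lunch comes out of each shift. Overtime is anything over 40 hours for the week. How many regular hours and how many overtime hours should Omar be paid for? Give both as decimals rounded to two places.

Regular 40.00 hours, overtime 6.78 hours

Mon: 09:45–17:51 = 8 h 6 min; less 30 min break → 7 h 36 min
Tue: 05:50–13:34 = 7 h 44 min; less 30 min break → 7 h 14 min
Wed: 10:42–21:24 = 10 h 42 min; less 30 min break → 10 h 12 min
Thu: 06:12–17:31 = 11 h 19 min; less 30 min break → 10 h 49 min
Fri: 09:27–20:53 = 11 h 26 min; less 30 min break → 10 h 56 min
Total worked: 46 h 47 min = 46.78 h.
Threshold 40 h → overtime 6 h 47 min, regular 40 h 0 min.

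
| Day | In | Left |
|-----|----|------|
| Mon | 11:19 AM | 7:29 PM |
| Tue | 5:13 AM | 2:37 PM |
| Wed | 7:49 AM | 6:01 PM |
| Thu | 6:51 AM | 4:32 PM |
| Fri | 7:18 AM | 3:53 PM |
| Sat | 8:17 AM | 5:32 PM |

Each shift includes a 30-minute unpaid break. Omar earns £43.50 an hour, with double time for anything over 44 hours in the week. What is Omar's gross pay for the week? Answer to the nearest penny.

Mon: 11:19 AM–7:29 PM = 8 h 10 min; less 30 min break → 7 h 40 min
Tue: 5:13 AM–2:37 PM = 9 h 24 min; less 30 min break → 8 h 54 min
Wed: 7:49 AM–6:01 PM = 10 h 12 min; less 30 min break → 9 h 42 min
Thu: 6:51 AM–4:32 PM = 9 h 41 min; less 30 min break → 9 h 11 min
Fri: 7:18 AM–3:53 PM = 8 h 35 min; less 30 min break → 8 h 5 min
Sat: 8:17 AM–5:32 PM = 9 h 15 min; less 30 min break → 8 h 45 min
Total worked: 52 h 17 min = 3137 min.
Regular 44 h 0 min = 2640 min at £43.50/h; overtime 8 h 17 min = 497 min at £87.00/h.
Pay = (2640 × £43.50 + 497 × £87.00) ÷ 60 = £2634.65.

£2634.65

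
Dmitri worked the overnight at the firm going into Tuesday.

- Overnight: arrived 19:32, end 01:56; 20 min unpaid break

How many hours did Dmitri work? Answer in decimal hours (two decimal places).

Overnight: 19:32 → midnight = 4 h 28 min; midnight → 01:56 = 1 h 56 min; span 6 h 24 min; less 20 min break → 6 h 4 min

6.07 hours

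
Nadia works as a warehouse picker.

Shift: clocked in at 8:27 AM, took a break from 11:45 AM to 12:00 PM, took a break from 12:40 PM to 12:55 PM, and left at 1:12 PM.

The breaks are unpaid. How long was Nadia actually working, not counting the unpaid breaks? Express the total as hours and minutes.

4 h 15 min

Shift: 8:27 AM–1:12 PM = 4 h 45 min; less 30 min break → 4 h 15 min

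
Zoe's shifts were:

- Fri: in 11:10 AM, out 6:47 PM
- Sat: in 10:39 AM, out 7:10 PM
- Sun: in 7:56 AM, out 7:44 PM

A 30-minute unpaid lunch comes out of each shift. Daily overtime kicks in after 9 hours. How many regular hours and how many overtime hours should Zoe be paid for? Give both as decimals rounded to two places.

Fri: 11:10 AM–6:47 PM = 7 h 37 min; less 30 min break → 7 h 7 min
Sat: 10:39 AM–7:10 PM = 8 h 31 min; less 30 min break → 8 h 1 min
Sun: 7:56 AM–7:44 PM = 11 h 48 min; less 30 min break → 11 h 18 min
Fri reg 7 h 7 min / OT 0 h 0 min; Sat reg 8 h 1 min / OT 0 h 0 min; Sun reg 9 h 0 min / OT 2 h 18 min.
Totals: regular 24 h 8 min, overtime 2 h 18 min.

Regular 24.13 hours, overtime 2.30 hours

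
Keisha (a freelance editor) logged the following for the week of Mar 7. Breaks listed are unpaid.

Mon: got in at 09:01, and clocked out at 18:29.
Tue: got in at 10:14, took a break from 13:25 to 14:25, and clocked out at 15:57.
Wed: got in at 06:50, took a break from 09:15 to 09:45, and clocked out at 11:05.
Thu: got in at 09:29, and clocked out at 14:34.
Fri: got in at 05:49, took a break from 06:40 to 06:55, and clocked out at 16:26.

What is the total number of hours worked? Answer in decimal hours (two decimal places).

Mon: 09:01–18:29 = 9 h 28 min
Tue: 10:14–15:57 = 5 h 43 min; less 60 min break → 4 h 43 min
Wed: 06:50–11:05 = 4 h 15 min; less 30 min break → 3 h 45 min
Thu: 09:29–14:34 = 5 h 5 min
Fri: 05:49–16:26 = 10 h 37 min; less 15 min break → 10 h 22 min
Total: 9 h 28 min + 4 h 43 min + 3 h 45 min + 5 h 5 min + 10 h 22 min = 33 h 23 min.

33.38 hours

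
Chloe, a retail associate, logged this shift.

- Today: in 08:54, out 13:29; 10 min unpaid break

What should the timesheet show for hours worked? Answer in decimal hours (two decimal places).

4.42 hours

Today: 08:54–13:29 = 4 h 35 min; less 10 min break → 4 h 25 min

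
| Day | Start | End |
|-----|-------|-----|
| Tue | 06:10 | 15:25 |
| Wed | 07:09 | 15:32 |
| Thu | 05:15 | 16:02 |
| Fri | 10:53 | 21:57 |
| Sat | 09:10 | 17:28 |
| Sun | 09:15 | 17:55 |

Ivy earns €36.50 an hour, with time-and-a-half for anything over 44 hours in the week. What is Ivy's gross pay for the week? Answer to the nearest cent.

€2287.64

Tue: 06:10–15:25 = 9 h 15 min
Wed: 07:09–15:32 = 8 h 23 min
Thu: 05:15–16:02 = 10 h 47 min
Fri: 10:53–21:57 = 11 h 4 min
Sat: 09:10–17:28 = 8 h 18 min
Sun: 09:15–17:55 = 8 h 40 min
Total worked: 56 h 27 min = 3387 min.
Regular 44 h 0 min = 2640 min at €36.50/h; overtime 12 h 27 min = 747 min at €54.75/h.
Pay = (2640 × €36.50 + 747 × €54.75) ÷ 60 = €2287.64.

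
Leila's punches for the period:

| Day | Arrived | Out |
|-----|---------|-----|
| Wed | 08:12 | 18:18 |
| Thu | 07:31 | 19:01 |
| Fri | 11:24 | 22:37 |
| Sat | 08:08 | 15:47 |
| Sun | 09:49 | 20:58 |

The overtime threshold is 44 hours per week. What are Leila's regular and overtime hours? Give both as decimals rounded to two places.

Wed: 08:12–18:18 = 10 h 6 min
Thu: 07:31–19:01 = 11 h 30 min
Fri: 11:24–22:37 = 11 h 13 min
Sat: 08:08–15:47 = 7 h 39 min
Sun: 09:49–20:58 = 11 h 9 min
Total worked: 51 h 37 min = 51.62 h.
Threshold 44 h → overtime 7 h 37 min, regular 44 h 0 min.

Regular 44.00 hours, overtime 7.62 hours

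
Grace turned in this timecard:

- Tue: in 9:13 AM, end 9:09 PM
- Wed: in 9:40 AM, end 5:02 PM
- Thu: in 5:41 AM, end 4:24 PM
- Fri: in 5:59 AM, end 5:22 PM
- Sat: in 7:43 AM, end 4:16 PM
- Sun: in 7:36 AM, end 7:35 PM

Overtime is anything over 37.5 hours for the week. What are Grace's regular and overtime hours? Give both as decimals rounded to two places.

Tue: 9:13 AM–9:09 PM = 11 h 56 min
Wed: 9:40 AM–5:02 PM = 7 h 22 min
Thu: 5:41 AM–4:24 PM = 10 h 43 min
Fri: 5:59 AM–5:22 PM = 11 h 23 min
Sat: 7:43 AM–4:16 PM = 8 h 33 min
Sun: 7:36 AM–7:35 PM = 11 h 59 min
Total worked: 61 h 56 min = 61.93 h.
Threshold 37.5 h → overtime 24 h 26 min, regular 37 h 30 min.

Regular 37.50 hours, overtime 24.43 hours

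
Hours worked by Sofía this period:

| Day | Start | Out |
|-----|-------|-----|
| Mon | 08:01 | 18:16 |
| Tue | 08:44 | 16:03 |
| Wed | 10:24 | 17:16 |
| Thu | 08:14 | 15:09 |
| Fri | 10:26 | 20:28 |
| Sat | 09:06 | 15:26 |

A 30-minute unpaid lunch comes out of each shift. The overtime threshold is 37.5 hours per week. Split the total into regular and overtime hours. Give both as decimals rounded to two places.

Mon: 08:01–18:16 = 10 h 15 min; less 30 min break → 9 h 45 min
Tue: 08:44–16:03 = 7 h 19 min; less 30 min break → 6 h 49 min
Wed: 10:24–17:16 = 6 h 52 min; less 30 min break → 6 h 22 min
Thu: 08:14–15:09 = 6 h 55 min; less 30 min break → 6 h 25 min
Fri: 10:26–20:28 = 10 h 2 min; less 30 min break → 9 h 32 min
Sat: 09:06–15:26 = 6 h 20 min; less 30 min break → 5 h 50 min
Total worked: 44 h 43 min = 44.72 h.
Threshold 37.5 h → overtime 7 h 13 min, regular 37 h 30 min.

Regular 37.50 hours, overtime 7.22 hours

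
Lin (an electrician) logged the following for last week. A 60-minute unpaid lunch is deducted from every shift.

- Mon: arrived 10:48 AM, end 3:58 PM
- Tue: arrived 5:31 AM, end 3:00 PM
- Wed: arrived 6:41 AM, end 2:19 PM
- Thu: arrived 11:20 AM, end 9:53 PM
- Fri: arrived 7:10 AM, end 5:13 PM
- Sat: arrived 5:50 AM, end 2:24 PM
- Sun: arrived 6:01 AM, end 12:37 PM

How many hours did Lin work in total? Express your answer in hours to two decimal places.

51.05 hours

Mon: 10:48 AM–3:58 PM = 5 h 10 min; less 60 min break → 4 h 10 min
Tue: 5:31 AM–3:00 PM = 9 h 29 min; less 60 min break → 8 h 29 min
Wed: 6:41 AM–2:19 PM = 7 h 38 min; less 60 min break → 6 h 38 min
Thu: 11:20 AM–9:53 PM = 10 h 33 min; less 60 min break → 9 h 33 min
Fri: 7:10 AM–5:13 PM = 10 h 3 min; less 60 min break → 9 h 3 min
Sat: 5:50 AM–2:24 PM = 8 h 34 min; less 60 min break → 7 h 34 min
Sun: 6:01 AM–12:37 PM = 6 h 36 min; less 60 min break → 5 h 36 min
Total: 4 h 10 min + 8 h 29 min + 6 h 38 min + 9 h 33 min + 9 h 3 min + 7 h 34 min + 5 h 36 min = 51 h 3 min.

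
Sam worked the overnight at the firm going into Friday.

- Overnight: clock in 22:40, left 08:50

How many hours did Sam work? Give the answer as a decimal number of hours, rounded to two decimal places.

Overnight: 22:40 → midnight = 1 h 20 min; midnight → 08:50 = 8 h 50 min; span 10 h 10 min

10.17 hours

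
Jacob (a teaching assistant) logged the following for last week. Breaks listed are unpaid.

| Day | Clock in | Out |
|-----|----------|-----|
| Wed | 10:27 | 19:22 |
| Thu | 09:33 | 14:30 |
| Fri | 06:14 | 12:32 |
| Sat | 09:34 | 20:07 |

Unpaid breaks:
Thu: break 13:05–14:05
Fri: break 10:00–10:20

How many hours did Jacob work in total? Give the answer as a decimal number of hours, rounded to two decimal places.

29.38 hours

Wed: 10:27–19:22 = 8 h 55 min
Thu: 09:33–14:30 = 4 h 57 min; less 60 min break → 3 h 57 min
Fri: 06:14–12:32 = 6 h 18 min; less 20 min break → 5 h 58 min
Sat: 09:34–20:07 = 10 h 33 min
Total: 8 h 55 min + 3 h 57 min + 5 h 58 min + 10 h 33 min = 29 h 23 min.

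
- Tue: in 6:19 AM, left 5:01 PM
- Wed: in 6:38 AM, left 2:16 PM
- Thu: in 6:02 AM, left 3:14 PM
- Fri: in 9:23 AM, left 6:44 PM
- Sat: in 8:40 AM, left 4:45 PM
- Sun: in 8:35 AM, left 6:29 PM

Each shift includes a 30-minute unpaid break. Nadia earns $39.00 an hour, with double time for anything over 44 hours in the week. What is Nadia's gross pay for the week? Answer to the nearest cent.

$2329.60

Tue: 6:19 AM–5:01 PM = 10 h 42 min; less 30 min break → 10 h 12 min
Wed: 6:38 AM–2:16 PM = 7 h 38 min; less 30 min break → 7 h 8 min
Thu: 6:02 AM–3:14 PM = 9 h 12 min; less 30 min break → 8 h 42 min
Fri: 9:23 AM–6:44 PM = 9 h 21 min; less 30 min break → 8 h 51 min
Sat: 8:40 AM–4:45 PM = 8 h 5 min; less 30 min break → 7 h 35 min
Sun: 8:35 AM–6:29 PM = 9 h 54 min; less 30 min break → 9 h 24 min
Total worked: 51 h 52 min = 3112 min.
Regular 44 h 0 min = 2640 min at $39.00/h; overtime 7 h 52 min = 472 min at $78.00/h.
Pay = (2640 × $39.00 + 472 × $78.00) ÷ 60 = $2329.60.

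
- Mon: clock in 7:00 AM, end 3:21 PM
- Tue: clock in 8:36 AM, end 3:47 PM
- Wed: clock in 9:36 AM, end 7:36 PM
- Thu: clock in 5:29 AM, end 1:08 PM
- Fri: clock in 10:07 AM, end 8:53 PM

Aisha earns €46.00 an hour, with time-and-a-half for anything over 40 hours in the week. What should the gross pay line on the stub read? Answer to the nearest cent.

€2112.55

Mon: 7:00 AM–3:21 PM = 8 h 21 min
Tue: 8:36 AM–3:47 PM = 7 h 11 min
Wed: 9:36 AM–7:36 PM = 10 h 0 min
Thu: 5:29 AM–1:08 PM = 7 h 39 min
Fri: 10:07 AM–8:53 PM = 10 h 46 min
Total worked: 43 h 57 min = 2637 min.
Regular 40 h 0 min = 2400 min at €46.00/h; overtime 3 h 57 min = 237 min at €69.00/h.
Pay = (2400 × €46.00 + 237 × €69.00) ÷ 60 = €2112.55.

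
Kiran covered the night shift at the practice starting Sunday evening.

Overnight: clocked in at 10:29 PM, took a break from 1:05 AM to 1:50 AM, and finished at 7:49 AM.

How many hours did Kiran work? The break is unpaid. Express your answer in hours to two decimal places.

Overnight: 10:29 PM → midnight = 1 h 31 min; midnight → 7:49 AM = 7 h 49 min; span 9 h 20 min; less 45 min break → 8 h 35 min

8.58 hours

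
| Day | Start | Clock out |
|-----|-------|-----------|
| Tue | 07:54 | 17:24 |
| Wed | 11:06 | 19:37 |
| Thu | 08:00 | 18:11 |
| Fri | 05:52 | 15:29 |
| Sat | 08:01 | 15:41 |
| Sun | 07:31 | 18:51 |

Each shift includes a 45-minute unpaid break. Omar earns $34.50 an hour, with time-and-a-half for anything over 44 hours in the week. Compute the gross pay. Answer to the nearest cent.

Tue: 07:54–17:24 = 9 h 30 min; less 45 min break → 8 h 45 min
Wed: 11:06–19:37 = 8 h 31 min; less 45 min break → 7 h 46 min
Thu: 08:00–18:11 = 10 h 11 min; less 45 min break → 9 h 26 min
Fri: 05:52–15:29 = 9 h 37 min; less 45 min break → 8 h 52 min
Sat: 08:01–15:41 = 7 h 40 min; less 45 min break → 6 h 55 min
Sun: 07:31–18:51 = 11 h 20 min; less 45 min break → 10 h 35 min
Total worked: 52 h 19 min = 3139 min.
Regular 44 h 0 min = 2640 min at $34.50/h; overtime 8 h 19 min = 499 min at $51.75/h.
Pay = (2640 × $34.50 + 499 × $51.75) ÷ 60 = $1948.39.

$1948.39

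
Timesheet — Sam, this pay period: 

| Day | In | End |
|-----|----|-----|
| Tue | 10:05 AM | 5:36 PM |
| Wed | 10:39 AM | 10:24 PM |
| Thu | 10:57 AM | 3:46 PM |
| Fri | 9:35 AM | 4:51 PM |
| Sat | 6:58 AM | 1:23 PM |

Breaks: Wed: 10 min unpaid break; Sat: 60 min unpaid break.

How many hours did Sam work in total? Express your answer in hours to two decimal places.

Tue: 10:05 AM–5:36 PM = 7 h 31 min
Wed: 10:39 AM–10:24 PM = 11 h 45 min; less 10 min break → 11 h 35 min
Thu: 10:57 AM–3:46 PM = 4 h 49 min
Fri: 9:35 AM–4:51 PM = 7 h 16 min
Sat: 6:58 AM–1:23 PM = 6 h 25 min; less 60 min break → 5 h 25 min
Total: 7 h 31 min + 11 h 35 min + 4 h 49 min + 7 h 16 min + 5 h 25 min = 36 h 36 min.

36.60 hours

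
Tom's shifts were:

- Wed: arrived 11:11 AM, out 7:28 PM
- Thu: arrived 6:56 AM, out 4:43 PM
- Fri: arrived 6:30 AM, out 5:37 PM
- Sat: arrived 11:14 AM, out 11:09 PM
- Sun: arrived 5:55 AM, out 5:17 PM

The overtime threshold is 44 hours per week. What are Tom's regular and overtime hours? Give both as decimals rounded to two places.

Wed: 11:11 AM–7:28 PM = 8 h 17 min
Thu: 6:56 AM–4:43 PM = 9 h 47 min
Fri: 6:30 AM–5:37 PM = 11 h 7 min
Sat: 11:14 AM–11:09 PM = 11 h 55 min
Sun: 5:55 AM–5:17 PM = 11 h 22 min
Total worked: 52 h 28 min = 52.47 h.
Threshold 44 h → overtime 8 h 28 min, regular 44 h 0 min.

Regular 44.00 hours, overtime 8.47 hours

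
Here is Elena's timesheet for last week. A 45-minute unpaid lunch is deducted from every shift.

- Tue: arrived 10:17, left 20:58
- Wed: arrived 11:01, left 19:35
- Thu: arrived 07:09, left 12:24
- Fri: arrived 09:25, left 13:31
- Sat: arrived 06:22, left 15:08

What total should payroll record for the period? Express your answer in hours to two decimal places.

Tue: 10:17–20:58 = 10 h 41 min; less 45 min break → 9 h 56 min
Wed: 11:01–19:35 = 8 h 34 min; less 45 min break → 7 h 49 min
Thu: 07:09–12:24 = 5 h 15 min; less 45 min break → 4 h 30 min
Fri: 09:25–13:31 = 4 h 6 min; less 45 min break → 3 h 21 min
Sat: 06:22–15:08 = 8 h 46 min; less 45 min break → 8 h 1 min
Total: 9 h 56 min + 7 h 49 min + 4 h 30 min + 3 h 21 min + 8 h 1 min = 33 h 37 min.

33.62 hours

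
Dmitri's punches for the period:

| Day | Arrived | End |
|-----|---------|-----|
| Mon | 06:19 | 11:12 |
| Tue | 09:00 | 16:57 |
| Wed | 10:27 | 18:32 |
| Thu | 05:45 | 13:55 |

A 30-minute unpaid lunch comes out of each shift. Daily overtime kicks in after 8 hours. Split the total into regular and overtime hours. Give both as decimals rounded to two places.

Mon: 06:19–11:12 = 4 h 53 min; less 30 min break → 4 h 23 min
Tue: 09:00–16:57 = 7 h 57 min; less 30 min break → 7 h 27 min
Wed: 10:27–18:32 = 8 h 5 min; less 30 min break → 7 h 35 min
Thu: 05:45–13:55 = 8 h 10 min; less 30 min break → 7 h 40 min
Mon reg 4 h 23 min / OT 0 h 0 min; Tue reg 7 h 27 min / OT 0 h 0 min; Wed reg 7 h 35 min / OT 0 h 0 min; Thu reg 7 h 40 min / OT 0 h 0 min.
Totals: regular 27 h 5 min, overtime 0 h 0 min.

Regular 27.08 hours, overtime 0.00 hours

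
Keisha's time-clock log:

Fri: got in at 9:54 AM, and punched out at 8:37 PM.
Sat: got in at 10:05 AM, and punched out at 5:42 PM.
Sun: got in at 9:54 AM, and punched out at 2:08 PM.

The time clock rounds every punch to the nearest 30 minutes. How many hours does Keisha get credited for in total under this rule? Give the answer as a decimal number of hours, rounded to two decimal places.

22.00 hours

Fri: in 9:54 AM→10:00 AM, out 8:37 PM→8:30 PM; 10 h 30 min
Sat: in 10:05 AM→10:00 AM, out 5:42 PM→5:30 PM; 7 h 30 min
Sun: in 9:54 AM→10:00 AM, out 2:08 PM→2:00 PM; 4 h 0 min
Total credited: 22 h 0 min.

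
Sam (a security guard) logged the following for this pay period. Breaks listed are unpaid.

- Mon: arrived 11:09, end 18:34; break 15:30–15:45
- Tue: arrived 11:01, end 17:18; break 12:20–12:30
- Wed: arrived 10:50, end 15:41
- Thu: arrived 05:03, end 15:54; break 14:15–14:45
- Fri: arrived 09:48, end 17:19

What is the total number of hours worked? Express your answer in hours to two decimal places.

36.00 hours

Mon: 11:09–18:34 = 7 h 25 min; less 15 min break → 7 h 10 min
Tue: 11:01–17:18 = 6 h 17 min; less 10 min break → 6 h 7 min
Wed: 10:50–15:41 = 4 h 51 min
Thu: 05:03–15:54 = 10 h 51 min; less 30 min break → 10 h 21 min
Fri: 09:48–17:19 = 7 h 31 min
Total: 7 h 10 min + 6 h 7 min + 4 h 51 min + 10 h 21 min + 7 h 31 min = 36 h 0 min.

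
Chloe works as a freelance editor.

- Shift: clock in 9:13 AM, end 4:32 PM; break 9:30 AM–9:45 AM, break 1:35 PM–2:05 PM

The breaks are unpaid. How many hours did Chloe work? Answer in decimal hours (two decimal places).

6.57 hours

Shift: 9:13 AM–4:32 PM = 7 h 19 min; less 45 min break → 6 h 34 min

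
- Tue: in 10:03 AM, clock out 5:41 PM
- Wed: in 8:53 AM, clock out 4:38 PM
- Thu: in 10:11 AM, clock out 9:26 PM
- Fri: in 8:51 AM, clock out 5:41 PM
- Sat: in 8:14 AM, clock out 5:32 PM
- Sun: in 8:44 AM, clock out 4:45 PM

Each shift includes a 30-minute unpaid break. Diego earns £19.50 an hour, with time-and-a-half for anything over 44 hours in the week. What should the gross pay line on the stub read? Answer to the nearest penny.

Tue: 10:03 AM–5:41 PM = 7 h 38 min; less 30 min break → 7 h 8 min
Wed: 8:53 AM–4:38 PM = 7 h 45 min; less 30 min break → 7 h 15 min
Thu: 10:11 AM–9:26 PM = 11 h 15 min; less 30 min break → 10 h 45 min
Fri: 8:51 AM–5:41 PM = 8 h 50 min; less 30 min break → 8 h 20 min
Sat: 8:14 AM–5:32 PM = 9 h 18 min; less 30 min break → 8 h 48 min
Sun: 8:44 AM–4:45 PM = 8 h 1 min; less 30 min break → 7 h 31 min
Total worked: 49 h 47 min = 2987 min.
Regular 44 h 0 min = 2640 min at £19.50/h; overtime 5 h 47 min = 347 min at £29.25/h.
Pay = (2640 × £19.50 + 347 × £29.25) ÷ 60 = £1027.16.

£1027.16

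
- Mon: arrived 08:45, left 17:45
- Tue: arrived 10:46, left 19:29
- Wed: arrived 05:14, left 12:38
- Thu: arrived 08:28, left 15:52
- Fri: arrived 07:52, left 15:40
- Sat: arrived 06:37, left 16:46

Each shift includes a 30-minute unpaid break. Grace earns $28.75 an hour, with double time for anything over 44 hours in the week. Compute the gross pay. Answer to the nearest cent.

Mon: 08:45–17:45 = 9 h 0 min; less 30 min break → 8 h 30 min
Tue: 10:46–19:29 = 8 h 43 min; less 30 min break → 8 h 13 min
Wed: 05:14–12:38 = 7 h 24 min; less 30 min break → 6 h 54 min
Thu: 08:28–15:52 = 7 h 24 min; less 30 min break → 6 h 54 min
Fri: 07:52–15:40 = 7 h 48 min; less 30 min break → 7 h 18 min
Sat: 06:37–16:46 = 10 h 9 min; less 30 min break → 9 h 39 min
Total worked: 47 h 28 min = 2848 min.
Regular 44 h 0 min = 2640 min at $28.75/h; overtime 3 h 28 min = 208 min at $57.50/h.
Pay = (2640 × $28.75 + 208 × $57.50) ÷ 60 = $1464.33.

$1464.33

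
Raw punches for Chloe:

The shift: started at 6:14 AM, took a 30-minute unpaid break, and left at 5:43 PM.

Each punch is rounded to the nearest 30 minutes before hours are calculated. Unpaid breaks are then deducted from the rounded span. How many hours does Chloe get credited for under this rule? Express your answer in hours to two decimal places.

The shift: in 6:14 AM→6:00 AM, out 5:43 PM→5:30 PM; 11 h 30 min − 30 min = 11 h 0 min

11.00 hours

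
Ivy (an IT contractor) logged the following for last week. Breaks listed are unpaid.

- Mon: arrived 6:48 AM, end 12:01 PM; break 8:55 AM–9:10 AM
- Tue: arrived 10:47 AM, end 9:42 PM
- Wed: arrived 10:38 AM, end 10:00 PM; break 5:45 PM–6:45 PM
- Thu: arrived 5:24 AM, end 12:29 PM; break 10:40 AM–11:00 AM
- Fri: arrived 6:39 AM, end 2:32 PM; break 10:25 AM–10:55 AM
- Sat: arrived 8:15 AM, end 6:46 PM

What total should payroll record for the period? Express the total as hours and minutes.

Mon: 6:48 AM–12:01 PM = 5 h 13 min; less 15 min break → 4 h 58 min
Tue: 10:47 AM–9:42 PM = 10 h 55 min
Wed: 10:38 AM–10:00 PM = 11 h 22 min; less 60 min break → 10 h 22 min
Thu: 5:24 AM–12:29 PM = 7 h 5 min; less 20 min break → 6 h 45 min
Fri: 6:39 AM–2:32 PM = 7 h 53 min; less 30 min break → 7 h 23 min
Sat: 8:15 AM–6:46 PM = 10 h 31 min
Total: 4 h 58 min + 10 h 55 min + 10 h 22 min + 6 h 45 min + 7 h 23 min + 10 h 31 min = 50 h 54 min.

50 h 54 min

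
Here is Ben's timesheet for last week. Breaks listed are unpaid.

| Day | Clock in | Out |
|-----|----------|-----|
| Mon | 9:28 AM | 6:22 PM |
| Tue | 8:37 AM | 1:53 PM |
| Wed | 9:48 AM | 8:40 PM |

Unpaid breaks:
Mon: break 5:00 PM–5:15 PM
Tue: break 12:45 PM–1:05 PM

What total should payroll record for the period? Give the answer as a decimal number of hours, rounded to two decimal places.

Mon: 9:28 AM–6:22 PM = 8 h 54 min; less 15 min break → 8 h 39 min
Tue: 8:37 AM–1:53 PM = 5 h 16 min; less 20 min break → 4 h 56 min
Wed: 9:48 AM–8:40 PM = 10 h 52 min
Total: 8 h 39 min + 4 h 56 min + 10 h 52 min = 24 h 27 min.

24.45 hours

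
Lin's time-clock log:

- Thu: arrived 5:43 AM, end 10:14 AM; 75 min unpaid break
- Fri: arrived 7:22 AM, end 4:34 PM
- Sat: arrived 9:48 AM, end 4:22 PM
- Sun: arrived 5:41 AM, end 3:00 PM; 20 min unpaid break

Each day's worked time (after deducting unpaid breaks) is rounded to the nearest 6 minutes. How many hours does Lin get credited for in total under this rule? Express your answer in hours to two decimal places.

28.10 hours

Thu: 5:43 AM–10:14 AM = 4 h 31 min − 75 min = 3 h 16 min → rounds to 3 h 18 min
Fri: 7:22 AM–4:34 PM = 9 h 12 min → rounds to 9 h 12 min
Sat: 9:48 AM–4:22 PM = 6 h 34 min → rounds to 6 h 36 min
Sun: 5:41 AM–3:00 PM = 9 h 19 min − 20 min = 8 h 59 min → rounds to 9 h 0 min
Total credited: 28 h 6 min.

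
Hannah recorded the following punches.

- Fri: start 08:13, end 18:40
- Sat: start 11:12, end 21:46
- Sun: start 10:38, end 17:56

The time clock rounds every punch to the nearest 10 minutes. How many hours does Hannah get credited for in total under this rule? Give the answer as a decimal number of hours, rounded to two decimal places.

28.50 hours

Fri: in 08:13→08:10, out 18:40→18:40; 10 h 30 min
Sat: in 11:12→11:10, out 21:46→21:50; 10 h 40 min
Sun: in 10:38→10:40, out 17:56→18:00; 7 h 20 min
Total credited: 28 h 30 min.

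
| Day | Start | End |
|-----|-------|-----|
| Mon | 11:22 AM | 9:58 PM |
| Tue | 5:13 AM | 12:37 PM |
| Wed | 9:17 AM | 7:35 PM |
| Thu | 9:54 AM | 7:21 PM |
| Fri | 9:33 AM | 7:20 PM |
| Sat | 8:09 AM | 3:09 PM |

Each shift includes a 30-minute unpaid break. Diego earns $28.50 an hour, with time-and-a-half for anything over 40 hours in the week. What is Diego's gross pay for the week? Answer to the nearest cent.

Mon: 11:22 AM–9:58 PM = 10 h 36 min; less 30 min break → 10 h 6 min
Tue: 5:13 AM–12:37 PM = 7 h 24 min; less 30 min break → 6 h 54 min
Wed: 9:17 AM–7:35 PM = 10 h 18 min; less 30 min break → 9 h 48 min
Thu: 9:54 AM–7:21 PM = 9 h 27 min; less 30 min break → 8 h 57 min
Fri: 9:33 AM–7:20 PM = 9 h 47 min; less 30 min break → 9 h 17 min
Sat: 8:09 AM–3:09 PM = 7 h 0 min; less 30 min break → 6 h 30 min
Total worked: 51 h 32 min = 3092 min.
Regular 40 h 0 min = 2400 min at $28.50/h; overtime 11 h 32 min = 692 min at $42.75/h.
Pay = (2400 × $28.50 + 692 × $42.75) ÷ 60 = $1633.05.

$1633.05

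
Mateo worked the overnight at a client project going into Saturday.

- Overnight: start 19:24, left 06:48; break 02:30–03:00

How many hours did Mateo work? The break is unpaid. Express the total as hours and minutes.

10 h 54 min

Overnight: 19:24 → midnight = 4 h 36 min; midnight → 06:48 = 6 h 48 min; span 11 h 24 min; less 30 min break → 10 h 54 min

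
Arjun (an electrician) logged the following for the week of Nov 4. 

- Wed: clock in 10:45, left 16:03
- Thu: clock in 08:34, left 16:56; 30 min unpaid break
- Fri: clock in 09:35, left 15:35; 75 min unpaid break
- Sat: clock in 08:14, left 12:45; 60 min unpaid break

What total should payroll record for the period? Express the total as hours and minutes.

Wed: 10:45–16:03 = 5 h 18 min
Thu: 08:34–16:56 = 8 h 22 min; less 30 min break → 7 h 52 min
Fri: 09:35–15:35 = 6 h 0 min; less 75 min break → 4 h 45 min
Sat: 08:14–12:45 = 4 h 31 min; less 60 min break → 3 h 31 min
Total: 5 h 18 min + 7 h 52 min + 4 h 45 min + 3 h 31 min = 21 h 26 min.

21 h 26 min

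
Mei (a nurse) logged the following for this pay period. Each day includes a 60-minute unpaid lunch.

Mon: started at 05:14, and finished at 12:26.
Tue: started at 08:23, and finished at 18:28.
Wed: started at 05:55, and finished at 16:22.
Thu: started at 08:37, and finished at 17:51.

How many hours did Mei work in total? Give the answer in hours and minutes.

Mon: 05:14–12:26 = 7 h 12 min; less 60 min break → 6 h 12 min
Tue: 08:23–18:28 = 10 h 5 min; less 60 min break → 9 h 5 min
Wed: 05:55–16:22 = 10 h 27 min; less 60 min break → 9 h 27 min
Thu: 08:37–17:51 = 9 h 14 min; less 60 min break → 8 h 14 min
Total: 6 h 12 min + 9 h 5 min + 9 h 27 min + 8 h 14 min = 32 h 58 min.

32 h 58 min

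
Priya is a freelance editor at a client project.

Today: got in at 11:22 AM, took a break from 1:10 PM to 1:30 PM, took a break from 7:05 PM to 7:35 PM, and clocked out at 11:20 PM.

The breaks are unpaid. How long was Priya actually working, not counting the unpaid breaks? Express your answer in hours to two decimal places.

11.13 hours

Today: 11:22 AM–11:20 PM = 11 h 58 min; less 50 min break → 11 h 8 min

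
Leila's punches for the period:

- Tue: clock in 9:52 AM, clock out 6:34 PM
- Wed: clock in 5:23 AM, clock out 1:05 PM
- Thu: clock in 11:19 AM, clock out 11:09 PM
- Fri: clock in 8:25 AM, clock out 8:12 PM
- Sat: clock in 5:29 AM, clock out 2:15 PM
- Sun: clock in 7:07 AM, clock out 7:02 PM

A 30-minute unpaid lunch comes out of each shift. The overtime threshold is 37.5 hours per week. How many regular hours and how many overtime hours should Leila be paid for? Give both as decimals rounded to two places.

Tue: 9:52 AM–6:34 PM = 8 h 42 min; less 30 min break → 8 h 12 min
Wed: 5:23 AM–1:05 PM = 7 h 42 min; less 30 min break → 7 h 12 min
Thu: 11:19 AM–11:09 PM = 11 h 50 min; less 30 min break → 11 h 20 min
Fri: 8:25 AM–8:12 PM = 11 h 47 min; less 30 min break → 11 h 17 min
Sat: 5:29 AM–2:15 PM = 8 h 46 min; less 30 min break → 8 h 16 min
Sun: 7:07 AM–7:02 PM = 11 h 55 min; less 30 min break → 11 h 25 min
Total worked: 57 h 42 min = 57.70 h.
Threshold 37.5 h → overtime 20 h 12 min, regular 37 h 30 min.

Regular 37.50 hours, overtime 20.20 hours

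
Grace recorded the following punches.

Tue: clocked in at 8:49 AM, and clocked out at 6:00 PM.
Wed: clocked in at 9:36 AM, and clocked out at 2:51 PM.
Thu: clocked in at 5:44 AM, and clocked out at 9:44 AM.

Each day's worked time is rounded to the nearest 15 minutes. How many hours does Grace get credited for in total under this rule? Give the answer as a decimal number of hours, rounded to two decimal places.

18.50 hours

Tue: 8:49 AM–6:00 PM = 9 h 11 min → rounds to 9 h 15 min
Wed: 9:36 AM–2:51 PM = 5 h 15 min → rounds to 5 h 15 min
Thu: 5:44 AM–9:44 AM = 4 h 0 min → rounds to 4 h 0 min
Total credited: 18 h 30 min.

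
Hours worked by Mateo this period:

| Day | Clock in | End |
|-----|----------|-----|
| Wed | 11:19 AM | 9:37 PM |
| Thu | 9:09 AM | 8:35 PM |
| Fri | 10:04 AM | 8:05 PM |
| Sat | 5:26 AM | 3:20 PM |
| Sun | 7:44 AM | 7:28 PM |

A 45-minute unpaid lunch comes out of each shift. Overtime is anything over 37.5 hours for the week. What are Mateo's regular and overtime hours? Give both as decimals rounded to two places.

Regular 37.50 hours, overtime 12.13 hours

Wed: 11:19 AM–9:37 PM = 10 h 18 min; less 45 min break → 9 h 33 min
Thu: 9:09 AM–8:35 PM = 11 h 26 min; less 45 min break → 10 h 41 min
Fri: 10:04 AM–8:05 PM = 10 h 1 min; less 45 min break → 9 h 16 min
Sat: 5:26 AM–3:20 PM = 9 h 54 min; less 45 min break → 9 h 9 min
Sun: 7:44 AM–7:28 PM = 11 h 44 min; less 45 min break → 10 h 59 min
Total worked: 49 h 38 min = 49.63 h.
Threshold 37.5 h → overtime 12 h 8 min, regular 37 h 30 min.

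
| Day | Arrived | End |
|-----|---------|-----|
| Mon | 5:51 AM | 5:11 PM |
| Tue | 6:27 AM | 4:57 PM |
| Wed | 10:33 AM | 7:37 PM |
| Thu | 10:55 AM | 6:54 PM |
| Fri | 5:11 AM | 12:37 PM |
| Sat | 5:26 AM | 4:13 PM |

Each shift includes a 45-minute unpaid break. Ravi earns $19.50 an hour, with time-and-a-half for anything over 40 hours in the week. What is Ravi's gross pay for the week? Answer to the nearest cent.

Mon: 5:51 AM–5:11 PM = 11 h 20 min; less 45 min break → 10 h 35 min
Tue: 6:27 AM–4:57 PM = 10 h 30 min; less 45 min break → 9 h 45 min
Wed: 10:33 AM–7:37 PM = 9 h 4 min; less 45 min break → 8 h 19 min
Thu: 10:55 AM–6:54 PM = 7 h 59 min; less 45 min break → 7 h 14 min
Fri: 5:11 AM–12:37 PM = 7 h 26 min; less 45 min break → 6 h 41 min
Sat: 5:26 AM–4:13 PM = 10 h 47 min; less 45 min break → 10 h 2 min
Total worked: 52 h 36 min = 3156 min.
Regular 40 h 0 min = 2400 min at $19.50/h; overtime 12 h 36 min = 756 min at $29.25/h.
Pay = (2400 × $19.50 + 756 × $29.25) ÷ 60 = $1148.55.

$1148.55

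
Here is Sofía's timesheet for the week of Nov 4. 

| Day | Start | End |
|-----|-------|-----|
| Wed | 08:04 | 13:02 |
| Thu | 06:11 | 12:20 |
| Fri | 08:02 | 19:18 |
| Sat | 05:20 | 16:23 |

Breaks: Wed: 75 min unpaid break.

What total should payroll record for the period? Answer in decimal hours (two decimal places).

Wed: 08:04–13:02 = 4 h 58 min; less 75 min break → 3 h 43 min
Thu: 06:11–12:20 = 6 h 9 min
Fri: 08:02–19:18 = 11 h 16 min
Sat: 05:20–16:23 = 11 h 3 min
Total: 3 h 43 min + 6 h 9 min + 11 h 16 min + 11 h 3 min = 32 h 11 min.

32.18 hours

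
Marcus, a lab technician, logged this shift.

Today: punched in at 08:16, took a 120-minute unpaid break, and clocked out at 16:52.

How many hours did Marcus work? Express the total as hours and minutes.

Today: 08:16–16:52 = 8 h 36 min; less 120 min break → 6 h 36 min

6 h 36 min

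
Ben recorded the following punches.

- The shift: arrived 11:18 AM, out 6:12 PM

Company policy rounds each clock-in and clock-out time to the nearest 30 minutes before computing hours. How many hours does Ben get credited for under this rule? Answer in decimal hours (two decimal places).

The shift: in 11:18 AM→11:30 AM, out 6:12 PM→6:00 PM; 6 h 30 min

6.50 hours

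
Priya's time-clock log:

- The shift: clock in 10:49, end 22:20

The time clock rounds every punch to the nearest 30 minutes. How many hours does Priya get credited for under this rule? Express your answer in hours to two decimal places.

11.50 hours

The shift: in 10:49→11:00, out 22:20→22:30; 11 h 30 min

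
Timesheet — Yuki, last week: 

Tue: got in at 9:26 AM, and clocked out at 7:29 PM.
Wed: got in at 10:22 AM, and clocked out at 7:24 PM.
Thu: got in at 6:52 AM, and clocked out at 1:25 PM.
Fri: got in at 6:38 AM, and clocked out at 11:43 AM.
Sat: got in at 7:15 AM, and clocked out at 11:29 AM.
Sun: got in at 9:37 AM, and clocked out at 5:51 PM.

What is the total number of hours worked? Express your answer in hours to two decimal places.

Tue: 9:26 AM–7:29 PM = 10 h 3 min
Wed: 10:22 AM–7:24 PM = 9 h 2 min
Thu: 6:52 AM–1:25 PM = 6 h 33 min
Fri: 6:38 AM–11:43 AM = 5 h 5 min
Sat: 7:15 AM–11:29 AM = 4 h 14 min
Sun: 9:37 AM–5:51 PM = 8 h 14 min
Total: 10 h 3 min + 9 h 2 min + 6 h 33 min + 5 h 5 min + 4 h 14 min + 8 h 14 min = 43 h 11 min.

43.18 hours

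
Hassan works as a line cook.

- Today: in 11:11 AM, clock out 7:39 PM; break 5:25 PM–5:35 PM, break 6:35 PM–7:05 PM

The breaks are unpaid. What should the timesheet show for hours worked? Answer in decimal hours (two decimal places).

Today: 11:11 AM–7:39 PM = 8 h 28 min; less 40 min break → 7 h 48 min

7.80 hours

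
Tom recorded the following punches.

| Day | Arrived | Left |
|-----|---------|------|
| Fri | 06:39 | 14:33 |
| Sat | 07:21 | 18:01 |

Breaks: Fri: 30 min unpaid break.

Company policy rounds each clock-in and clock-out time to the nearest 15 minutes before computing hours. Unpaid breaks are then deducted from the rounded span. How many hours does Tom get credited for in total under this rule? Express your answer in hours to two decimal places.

18.00 hours

Fri: in 06:39→06:45, out 14:33→14:30; 7 h 45 min − 30 min = 7 h 15 min
Sat: in 07:21→07:15, out 18:01→18:00; 10 h 45 min
Total credited: 18 h 0 min.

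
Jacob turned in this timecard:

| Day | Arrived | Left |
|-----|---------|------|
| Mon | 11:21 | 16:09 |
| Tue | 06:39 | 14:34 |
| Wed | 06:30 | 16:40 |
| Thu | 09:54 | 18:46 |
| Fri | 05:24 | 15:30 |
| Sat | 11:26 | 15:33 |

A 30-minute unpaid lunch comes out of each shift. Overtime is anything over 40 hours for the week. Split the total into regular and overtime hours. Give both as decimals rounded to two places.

Regular 40.00 hours, overtime 2.97 hours

Mon: 11:21–16:09 = 4 h 48 min; less 30 min break → 4 h 18 min
Tue: 06:39–14:34 = 7 h 55 min; less 30 min break → 7 h 25 min
Wed: 06:30–16:40 = 10 h 10 min; less 30 min break → 9 h 40 min
Thu: 09:54–18:46 = 8 h 52 min; less 30 min break → 8 h 22 min
Fri: 05:24–15:30 = 10 h 6 min; less 30 min break → 9 h 36 min
Sat: 11:26–15:33 = 4 h 7 min; less 30 min break → 3 h 37 min
Total worked: 42 h 58 min = 42.97 h.
Threshold 40 h → overtime 2 h 58 min, regular 40 h 0 min.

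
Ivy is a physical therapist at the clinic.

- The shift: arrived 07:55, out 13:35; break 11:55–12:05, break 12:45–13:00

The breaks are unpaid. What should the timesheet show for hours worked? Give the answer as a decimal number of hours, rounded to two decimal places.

The shift: 07:55–13:35 = 5 h 40 min; less 25 min break → 5 h 15 min

5.25 hours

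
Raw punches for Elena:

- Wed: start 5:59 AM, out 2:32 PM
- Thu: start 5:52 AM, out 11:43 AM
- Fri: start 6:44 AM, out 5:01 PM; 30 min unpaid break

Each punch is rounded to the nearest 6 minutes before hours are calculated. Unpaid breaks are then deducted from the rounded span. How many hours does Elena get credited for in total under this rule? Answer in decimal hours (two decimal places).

24.10 hours

Wed: in 5:59 AM→6:00 AM, out 2:32 PM→2:30 PM; 8 h 30 min
Thu: in 5:52 AM→5:54 AM, out 11:43 AM→11:42 AM; 5 h 48 min
Fri: in 6:44 AM→6:42 AM, out 5:01 PM→5:00 PM; 10 h 18 min − 30 min = 9 h 48 min
Total credited: 24 h 6 min.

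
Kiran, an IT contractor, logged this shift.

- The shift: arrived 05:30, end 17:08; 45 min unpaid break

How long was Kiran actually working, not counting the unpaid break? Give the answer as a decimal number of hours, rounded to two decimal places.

The shift: 05:30–17:08 = 11 h 38 min; less 45 min break → 10 h 53 min

10.88 hours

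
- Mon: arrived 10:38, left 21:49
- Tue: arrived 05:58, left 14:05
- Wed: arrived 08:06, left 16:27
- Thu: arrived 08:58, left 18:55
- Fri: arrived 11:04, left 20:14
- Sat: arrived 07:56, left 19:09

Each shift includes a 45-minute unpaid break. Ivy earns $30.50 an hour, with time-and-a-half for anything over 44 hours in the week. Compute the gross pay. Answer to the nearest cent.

$1775.86

Mon: 10:38–21:49 = 11 h 11 min; less 45 min break → 10 h 26 min
Tue: 05:58–14:05 = 8 h 7 min; less 45 min break → 7 h 22 min
Wed: 08:06–16:27 = 8 h 21 min; less 45 min break → 7 h 36 min
Thu: 08:58–18:55 = 9 h 57 min; less 45 min break → 9 h 12 min
Fri: 11:04–20:14 = 9 h 10 min; less 45 min break → 8 h 25 min
Sat: 07:56–19:09 = 11 h 13 min; less 45 min break → 10 h 28 min
Total worked: 53 h 29 min = 3209 min.
Regular 44 h 0 min = 2640 min at $30.50/h; overtime 9 h 29 min = 569 min at $45.75/h.
Pay = (2640 × $30.50 + 569 × $45.75) ÷ 60 = $1775.86.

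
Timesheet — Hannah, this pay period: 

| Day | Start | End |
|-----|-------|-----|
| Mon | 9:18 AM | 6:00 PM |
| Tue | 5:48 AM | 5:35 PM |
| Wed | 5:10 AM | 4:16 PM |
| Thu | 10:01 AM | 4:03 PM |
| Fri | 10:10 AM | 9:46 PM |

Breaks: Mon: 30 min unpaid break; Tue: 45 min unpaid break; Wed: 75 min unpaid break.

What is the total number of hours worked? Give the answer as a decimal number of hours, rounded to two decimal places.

Mon: 9:18 AM–6:00 PM = 8 h 42 min; less 30 min break → 8 h 12 min
Tue: 5:48 AM–5:35 PM = 11 h 47 min; less 45 min break → 11 h 2 min
Wed: 5:10 AM–4:16 PM = 11 h 6 min; less 75 min break → 9 h 51 min
Thu: 10:01 AM–4:03 PM = 6 h 2 min
Fri: 10:10 AM–9:46 PM = 11 h 36 min
Total: 8 h 12 min + 11 h 2 min + 9 h 51 min + 6 h 2 min + 11 h 36 min = 46 h 43 min.

46.72 hours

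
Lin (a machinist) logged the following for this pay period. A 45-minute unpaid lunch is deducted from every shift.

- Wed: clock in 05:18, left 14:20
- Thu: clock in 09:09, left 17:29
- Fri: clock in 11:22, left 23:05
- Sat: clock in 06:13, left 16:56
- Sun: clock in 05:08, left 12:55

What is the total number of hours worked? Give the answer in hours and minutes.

Wed: 05:18–14:20 = 9 h 2 min; less 45 min break → 8 h 17 min
Thu: 09:09–17:29 = 8 h 20 min; less 45 min break → 7 h 35 min
Fri: 11:22–23:05 = 11 h 43 min; less 45 min break → 10 h 58 min
Sat: 06:13–16:56 = 10 h 43 min; less 45 min break → 9 h 58 min
Sun: 05:08–12:55 = 7 h 47 min; less 45 min break → 7 h 2 min
Total: 8 h 17 min + 7 h 35 min + 10 h 58 min + 9 h 58 min + 7 h 2 min = 43 h 50 min.

43 h 50 min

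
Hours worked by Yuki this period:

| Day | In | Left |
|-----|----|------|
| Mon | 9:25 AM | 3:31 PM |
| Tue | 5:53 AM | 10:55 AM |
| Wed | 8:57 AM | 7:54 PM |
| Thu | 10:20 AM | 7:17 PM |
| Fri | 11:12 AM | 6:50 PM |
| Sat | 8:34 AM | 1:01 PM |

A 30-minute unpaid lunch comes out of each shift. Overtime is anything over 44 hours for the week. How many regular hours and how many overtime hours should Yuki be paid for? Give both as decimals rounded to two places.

Mon: 9:25 AM–3:31 PM = 6 h 6 min; less 30 min break → 5 h 36 min
Tue: 5:53 AM–10:55 AM = 5 h 2 min; less 30 min break → 4 h 32 min
Wed: 8:57 AM–7:54 PM = 10 h 57 min; less 30 min break → 10 h 27 min
Thu: 10:20 AM–7:17 PM = 8 h 57 min; less 30 min break → 8 h 27 min
Fri: 11:12 AM–6:50 PM = 7 h 38 min; less 30 min break → 7 h 8 min
Sat: 8:34 AM–1:01 PM = 4 h 27 min; less 30 min break → 3 h 57 min
Total worked: 40 h 7 min = 40.12 h.
Threshold 44 h → overtime 0 h 0 min, regular 40 h 7 min.

Regular 40.12 hours, overtime 0.00 hours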